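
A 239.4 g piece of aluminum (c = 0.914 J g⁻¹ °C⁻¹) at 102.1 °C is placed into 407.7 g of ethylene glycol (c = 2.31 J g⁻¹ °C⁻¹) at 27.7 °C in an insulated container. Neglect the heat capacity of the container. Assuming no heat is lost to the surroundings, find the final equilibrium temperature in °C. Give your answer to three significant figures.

Heat lost by aluminum = heat gained by ethylene glycol.
(239.4)(0.914)(102.1 − T) = (407.7)(2.31)(T − 27.7)
218.8116 (102.1 − T) = 941.787 (T − 27.7)
22341 − 218.8116 T = 941.787 T − 26087
48428 = 1160.5986 T
T = 41.73 °C

T_f = 41.7 °C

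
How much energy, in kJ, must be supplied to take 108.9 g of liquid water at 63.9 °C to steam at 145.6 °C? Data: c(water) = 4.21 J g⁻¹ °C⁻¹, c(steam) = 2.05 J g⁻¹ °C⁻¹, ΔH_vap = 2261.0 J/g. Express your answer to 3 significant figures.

q = 273 kJ

q1 (heat water 63.9→100.0 °C): 108.9 × 4.21 × 36.1 = 16551 J
q2 (vaporize at 100 °C): 108.9 × 2261.0 = 246223 J
q3 (heat steam 100.0→145.6 °C): 108.9 × 2.05 × 45.6 = 10180 J
Total: 16551 + 246223 + 10180 = 272954 J = 273 kJ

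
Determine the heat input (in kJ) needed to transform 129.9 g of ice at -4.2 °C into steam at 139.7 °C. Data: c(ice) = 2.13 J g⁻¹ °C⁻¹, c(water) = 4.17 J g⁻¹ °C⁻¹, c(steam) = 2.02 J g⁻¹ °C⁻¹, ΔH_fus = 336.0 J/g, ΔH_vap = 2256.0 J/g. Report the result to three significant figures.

q1 (heat ice -4.2→0.0 °C): 129.9 × 2.13 × 4.2 = 1162 J
q2 (melt at 0 °C): 129.9 × 336.0 = 43646 J
q3 (heat water 0.0→100.0 °C): 129.9 × 4.17 × 100.0 = 54168 J
q4 (vaporize at 100 °C): 129.9 × 2256.0 = 293054 J
q5 (heat steam 100.0→139.7 °C): 129.9 × 2.02 × 39.7 = 10417 J
Total: 1162 + 43646 + 54168 + 293054 + 10417 = 402447 J = 402 kJ

q = 402 kJ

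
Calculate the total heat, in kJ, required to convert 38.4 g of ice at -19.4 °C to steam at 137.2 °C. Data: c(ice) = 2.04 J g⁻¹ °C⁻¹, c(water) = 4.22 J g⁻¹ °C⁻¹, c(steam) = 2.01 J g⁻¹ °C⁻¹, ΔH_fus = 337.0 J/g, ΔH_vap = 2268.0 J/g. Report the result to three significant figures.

q = 121 kJ

q1 (heat ice -19.4→0.0 °C): 38.4 × 2.04 × 19.4 = 1520 J
q2 (melt at 0 °C): 38.4 × 337.0 = 12941 J
q3 (heat water 0.0→100.0 °C): 38.4 × 4.22 × 100.0 = 16205 J
q4 (vaporize at 100 °C): 38.4 × 2268.0 = 87091 J
q5 (heat steam 100.0→137.2 °C): 38.4 × 2.01 × 37.2 = 2871 J
Total: 1520 + 12941 + 16205 + 87091 + 2871 = 120628 J = 121 kJ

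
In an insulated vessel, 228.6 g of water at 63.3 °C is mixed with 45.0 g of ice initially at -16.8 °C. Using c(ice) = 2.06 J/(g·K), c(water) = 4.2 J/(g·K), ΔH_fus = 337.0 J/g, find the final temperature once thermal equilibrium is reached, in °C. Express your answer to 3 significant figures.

T_f = 38.3 °C

Heat to bring ice to 0 °C and melt it: q₁ = 45.0×2.06×16.8 + 45.0×337.0 = 16722 J
Heat the water can supply cooling to 0 °C: 228.6×4.2×63.3 = 60775.6 J > q₁, so all ice melts.
Energy balance: 228.6×4.2×(63.3 − T) = 16722 + 45.0×4.2×(T − 0)
960.12(63.3 − T) = 16722 + 189 T
60775.6 − 16722 = 1149.12 T
T = 44053.6 / 1149.12 = 38.34 °C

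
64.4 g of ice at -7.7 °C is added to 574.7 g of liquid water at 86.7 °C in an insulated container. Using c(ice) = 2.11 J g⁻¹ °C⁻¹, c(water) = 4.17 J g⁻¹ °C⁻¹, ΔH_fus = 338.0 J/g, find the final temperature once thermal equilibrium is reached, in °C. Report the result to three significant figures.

T_f = 69.4 °C

Heat to bring ice to 0 °C and melt it: q₁ = 64.4×2.11×7.7 + 64.4×338.0 = 22814 J
Heat the water can supply cooling to 0 °C: 574.7×4.17×86.7 = 207776 J > q₁, so all ice melts.
Energy balance: 574.7×4.17×(86.7 − T) = 22814 + 64.4×4.17×(T − 0)
2396.499(86.7 − T) = 22814 + 268.548 T
207776 − 22814 = 2665.047 T
T = 184962 / 2665.047 = 69.40 °C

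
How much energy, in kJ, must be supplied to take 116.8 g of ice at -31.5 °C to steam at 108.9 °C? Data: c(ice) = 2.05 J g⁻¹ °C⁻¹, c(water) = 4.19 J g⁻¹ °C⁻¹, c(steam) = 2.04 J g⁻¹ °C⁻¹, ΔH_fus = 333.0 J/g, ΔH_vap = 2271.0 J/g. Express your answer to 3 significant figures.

q1 (heat ice -31.5→0.0 °C): 116.8 × 2.05 × 31.5 = 7542 J
q2 (melt at 0 °C): 116.8 × 333.0 = 38894 J
q3 (heat water 0.0→100.0 °C): 116.8 × 4.19 × 100.0 = 48939 J
q4 (vaporize at 100 °C): 116.8 × 2271.0 = 265253 J
q5 (heat steam 100.0→108.9 °C): 116.8 × 2.04 × 8.9 = 2121 J
Total: 7542 + 38894 + 48939 + 265253 + 2121 = 362749 J = 363 kJ

q = 363 kJ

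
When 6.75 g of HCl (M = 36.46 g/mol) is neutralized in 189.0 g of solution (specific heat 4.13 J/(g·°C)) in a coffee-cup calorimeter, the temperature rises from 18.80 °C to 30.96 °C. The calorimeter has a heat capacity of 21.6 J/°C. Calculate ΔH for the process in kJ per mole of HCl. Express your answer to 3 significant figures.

ΔH = -52.7 kJ/mol

|ΔT| = |30.96 − 18.80| = 12.16 °C
|q_surr| = (189.0 × 4.13 + 21.6) × 12.16 = 802.17 × 12.16 = 9754 J
n(HCl) = 6.75 / 36.46 = 0.1851 mol
Temperature rose, so q_rxn = −|q_surr| = -9.754 kJ
ΔH = q_rxn / n = -52.70 kJ/mol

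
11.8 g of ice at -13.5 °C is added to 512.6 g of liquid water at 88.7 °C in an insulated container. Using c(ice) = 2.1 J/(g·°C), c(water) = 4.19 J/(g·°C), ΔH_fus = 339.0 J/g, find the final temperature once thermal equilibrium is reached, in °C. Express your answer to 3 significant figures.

T_f = 84.7 °C

Heat to bring ice to 0 °C and melt it: q₁ = 11.8×2.1×13.5 + 11.8×339.0 = 4334.7 J
Heat the water can supply cooling to 0 °C: 512.6×4.19×88.7 = 190509 J > q₁, so all ice melts.
Energy balance: 512.6×4.19×(88.7 − T) = 4334.7 + 11.8×4.19×(T − 0)
2147.794(88.7 − T) = 4334.7 + 49.442 T
190509 − 4334.7 = 2197.236 T
T = 186174.3 / 2197.236 = 84.73 °C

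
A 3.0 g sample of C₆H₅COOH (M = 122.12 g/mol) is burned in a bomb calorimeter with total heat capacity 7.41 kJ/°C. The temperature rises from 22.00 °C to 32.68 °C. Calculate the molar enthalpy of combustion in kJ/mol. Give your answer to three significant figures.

ΔH = -3220 kJ/mol

ΔT = 32.68 − 22.00 = 10.68 °C
q_cal = C_cal × ΔT = 7.41 × 10.68 = 79.1388 kJ
n = 3.0 / 122.12 = 0.02457 mol
q_rxn = −q_cal = -79.1388 kJ
ΔH = -79.1388 / 0.02457 = -3221 kJ/mol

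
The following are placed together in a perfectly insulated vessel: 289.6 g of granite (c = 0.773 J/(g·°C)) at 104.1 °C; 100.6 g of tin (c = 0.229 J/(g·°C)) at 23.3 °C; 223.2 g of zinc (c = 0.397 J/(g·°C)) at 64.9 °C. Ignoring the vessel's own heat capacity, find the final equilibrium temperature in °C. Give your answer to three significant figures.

Σ mᵢcᵢ(T − Tᵢ) = 0  ⇒  T = Σ mᵢcᵢTᵢ / Σ mᵢcᵢ
Σ mᵢcᵢ = 289.6×0.773 + 100.6×0.229 + 223.2×0.397 = 335.5086
Σ mᵢcᵢTᵢ = 223.8608×104.1 + 23.0374×23.3 + 88.6104×64.9 = 29591
T = 29591 / 335.5086 = 88.20 °C

T_f = 88.2 °C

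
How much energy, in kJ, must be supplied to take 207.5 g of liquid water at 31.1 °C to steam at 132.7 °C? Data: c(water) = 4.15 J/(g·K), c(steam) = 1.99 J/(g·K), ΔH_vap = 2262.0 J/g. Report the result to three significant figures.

q1 (heat water 31.1→100.0 °C): 207.5 × 4.15 × 68.9 = 59332 J
q2 (vaporize at 100 °C): 207.5 × 2262.0 = 469365 J
q3 (heat steam 100.0→132.7 °C): 207.5 × 1.99 × 32.7 = 13503 J
Total: 59332 + 469365 + 13503 = 542200 J = 542 kJ

q = 542 kJ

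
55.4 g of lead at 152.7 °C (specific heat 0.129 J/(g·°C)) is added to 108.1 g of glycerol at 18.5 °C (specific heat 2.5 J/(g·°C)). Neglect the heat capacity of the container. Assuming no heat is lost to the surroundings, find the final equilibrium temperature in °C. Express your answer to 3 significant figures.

Heat lost by lead = heat gained by glycerol.
(55.4)(0.129)(152.7 − T) = (108.1)(2.5)(T − 18.5)
7.1466 (152.7 − T) = 270.25 (T − 18.5)
1091.3 − 7.1466 T = 270.25 T − 4999.6
6090.9 = 277.3966 T
T = 21.96 °C

T_f = 22.0 °C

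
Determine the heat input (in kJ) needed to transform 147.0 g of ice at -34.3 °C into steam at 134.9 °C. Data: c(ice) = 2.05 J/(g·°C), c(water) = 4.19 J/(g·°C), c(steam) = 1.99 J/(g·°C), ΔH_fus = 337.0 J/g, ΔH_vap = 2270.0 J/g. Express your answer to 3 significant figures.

q = 465 kJ

q1 (heat ice -34.3→0.0 °C): 147.0 × 2.05 × 34.3 = 10336 J
q2 (melt at 0 °C): 147.0 × 337.0 = 49539 J
q3 (heat water 0.0→100.0 °C): 147.0 × 4.19 × 100.0 = 61593 J
q4 (vaporize at 100 °C): 147.0 × 2270.0 = 333690 J
q5 (heat steam 100.0→134.9 °C): 147.0 × 1.99 × 34.9 = 10209 J
Total: 10336 + 49539 + 61593 + 333690 + 10209 = 465367 J = 465 kJ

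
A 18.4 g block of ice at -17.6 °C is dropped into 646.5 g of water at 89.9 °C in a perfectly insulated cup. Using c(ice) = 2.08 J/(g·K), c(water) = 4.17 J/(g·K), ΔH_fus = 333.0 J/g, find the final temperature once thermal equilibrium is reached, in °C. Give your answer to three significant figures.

T_f = 85.0 °C

Heat to bring ice to 0 °C and melt it: q₁ = 18.4×2.08×17.6 + 18.4×333.0 = 6800.8 J
Heat the water can supply cooling to 0 °C: 646.5×4.17×89.9 = 242362 J > q₁, so all ice melts.
Energy balance: 646.5×4.17×(89.9 − T) = 6800.8 + 18.4×4.17×(T − 0)
2695.905(89.9 − T) = 6800.8 + 76.728 T
242362 − 6800.8 = 2772.633 T
T = 235561.2 / 2772.633 = 84.96 °C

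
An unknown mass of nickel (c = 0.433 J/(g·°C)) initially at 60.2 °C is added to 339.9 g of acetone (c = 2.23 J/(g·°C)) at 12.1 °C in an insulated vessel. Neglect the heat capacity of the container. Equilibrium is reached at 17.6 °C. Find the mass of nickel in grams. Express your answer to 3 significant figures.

m = 226 g

q_gained = (339.9 × 2.23) × (17.6 − 12.1) = 4169 J
q_lost = m × 0.433 × (60.2 − 17.6) = 18.4458 m
m = 4169 / 18.4458 = 226 g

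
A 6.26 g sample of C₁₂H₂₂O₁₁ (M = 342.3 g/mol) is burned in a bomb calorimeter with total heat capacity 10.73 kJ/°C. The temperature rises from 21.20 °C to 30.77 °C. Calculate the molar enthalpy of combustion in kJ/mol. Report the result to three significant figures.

ΔH = -5610 kJ/mol

ΔT = 30.77 − 21.20 = 9.57 °C
q_cal = C_cal × ΔT = 10.73 × 9.57 = 102.6861 kJ
n = 6.26 / 342.3 = 0.01829 mol
q_rxn = −q_cal = -102.6861 kJ
ΔH = -102.6861 / 0.01829 = -5614 kJ/mol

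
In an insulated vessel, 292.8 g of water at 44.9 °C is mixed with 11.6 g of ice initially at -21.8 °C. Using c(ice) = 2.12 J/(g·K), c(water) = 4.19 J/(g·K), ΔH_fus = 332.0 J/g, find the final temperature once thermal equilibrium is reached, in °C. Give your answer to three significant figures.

T_f = 39.7 °C

Heat to bring ice to 0 °C and melt it: q₁ = 11.6×2.12×21.8 + 11.6×332.0 = 4387.3 J
Heat the water can supply cooling to 0 °C: 292.8×4.19×44.9 = 55084.8 J > q₁, so all ice melts.
Energy balance: 292.8×4.19×(44.9 − T) = 4387.3 + 11.6×4.19×(T − 0)
1226.832(44.9 − T) = 4387.3 + 48.604 T
55084.8 − 4387.3 = 1275.436 T
T = 50697.5 / 1275.436 = 39.749 °C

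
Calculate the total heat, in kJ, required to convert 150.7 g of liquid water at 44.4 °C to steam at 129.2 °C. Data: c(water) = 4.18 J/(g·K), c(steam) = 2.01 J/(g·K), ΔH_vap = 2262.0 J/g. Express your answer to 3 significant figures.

q = 385 kJ

q1 (heat water 44.4→100.0 °C): 150.7 × 4.18 × 55.6 = 35024 J
q2 (vaporize at 100 °C): 150.7 × 2262.0 = 340883 J
q3 (heat steam 100.0→129.2 °C): 150.7 × 2.01 × 29.2 = 8845 J
Total: 35024 + 340883 + 8845 = 384752 J = 385 kJ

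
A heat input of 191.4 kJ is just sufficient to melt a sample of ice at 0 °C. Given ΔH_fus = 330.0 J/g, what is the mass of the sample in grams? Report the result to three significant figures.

m = q / ΔH_fus = 191400 J / 330.0 J/g = 580 g

m = 580 g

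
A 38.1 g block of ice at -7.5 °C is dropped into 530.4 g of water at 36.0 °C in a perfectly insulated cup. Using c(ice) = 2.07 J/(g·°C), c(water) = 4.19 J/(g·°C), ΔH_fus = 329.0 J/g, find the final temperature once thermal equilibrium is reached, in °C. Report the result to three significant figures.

T_f = 28.1 °C

Heat to bring ice to 0 °C and melt it: q₁ = 38.1×2.07×7.5 + 38.1×329.0 = 13126 J
Heat the water can supply cooling to 0 °C: 530.4×4.19×36.0 = 80005.5 J > q₁, so all ice melts.
Energy balance: 530.4×4.19×(36.0 − T) = 13126 + 38.1×4.19×(T − 0)
2222.376(36.0 − T) = 13126 + 159.639 T
80005.5 − 13126 = 2382.015 T
T = 66879.5 / 2382.015 = 28.08 °C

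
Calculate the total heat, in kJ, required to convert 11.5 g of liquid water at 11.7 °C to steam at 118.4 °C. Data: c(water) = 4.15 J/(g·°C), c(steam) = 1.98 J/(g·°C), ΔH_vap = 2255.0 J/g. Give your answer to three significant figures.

q1 (heat water 11.7→100.0 °C): 11.5 × 4.15 × 88.3 = 4214 J
q2 (vaporize at 100 °C): 11.5 × 2255.0 = 25933 J
q3 (heat steam 100.0→118.4 °C): 11.5 × 1.98 × 18.4 = 419 J
Total: 4214 + 25933 + 419 = 30566 J = 30.6 kJ

q = 30.6 kJ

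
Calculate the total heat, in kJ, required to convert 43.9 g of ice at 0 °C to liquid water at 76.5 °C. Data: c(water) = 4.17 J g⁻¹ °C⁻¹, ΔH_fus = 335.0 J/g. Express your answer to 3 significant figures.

q1 (melt at 0 °C): 43.9 × 335.0 = 14707 J
q2 (heat water 0.0→76.5 °C): 43.9 × 4.17 × 76.5 = 14004 J
Total: 14707 + 14004 = 28711 J = 28.7 kJ

q = 28.7 kJ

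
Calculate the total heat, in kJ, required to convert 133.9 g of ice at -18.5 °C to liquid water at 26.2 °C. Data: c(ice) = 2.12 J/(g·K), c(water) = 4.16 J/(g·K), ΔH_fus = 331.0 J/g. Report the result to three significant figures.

q = 64.2 kJ

q1 (heat ice -18.5→0.0 °C): 133.9 × 2.12 × 18.5 = 5252 J
q2 (melt at 0 °C): 133.9 × 331.0 = 44321 J
q3 (heat water 0.0→26.2 °C): 133.9 × 4.16 × 26.2 = 14594 J
Total: 5252 + 44321 + 14594 = 64167 J = 64.2 kJ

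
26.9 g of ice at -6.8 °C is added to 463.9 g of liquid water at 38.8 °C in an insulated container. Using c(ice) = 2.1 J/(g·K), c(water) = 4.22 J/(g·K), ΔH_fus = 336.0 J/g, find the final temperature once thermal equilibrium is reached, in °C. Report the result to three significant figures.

T_f = 32.1 °C

Heat to bring ice to 0 °C and melt it: q₁ = 26.9×2.1×6.8 + 26.9×336.0 = 9422.5 J
Heat the water can supply cooling to 0 °C: 463.9×4.22×38.8 = 75957.1 J > q₁, so all ice melts.
Energy balance: 463.9×4.22×(38.8 − T) = 9422.5 + 26.9×4.22×(T − 0)
1957.658(38.8 − T) = 9422.5 + 113.518 T
75957.1 − 9422.5 = 2071.176 T
T = 66534.6 / 2071.176 = 32.12 °C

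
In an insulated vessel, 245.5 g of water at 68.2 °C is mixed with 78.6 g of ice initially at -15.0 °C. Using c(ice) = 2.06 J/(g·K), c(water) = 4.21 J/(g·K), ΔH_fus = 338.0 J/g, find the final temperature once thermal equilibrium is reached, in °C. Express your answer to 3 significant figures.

Heat to bring ice to 0 °C and melt it: q₁ = 78.6×2.06×15.0 + 78.6×338.0 = 28996 J
Heat the water can supply cooling to 0 °C: 245.5×4.21×68.2 = 70488.5 J > q₁, so all ice melts.
Energy balance: 245.5×4.21×(68.2 − T) = 28996 + 78.6×4.21×(T − 0)
1033.555(68.2 − T) = 28996 + 330.906 T
70488.5 − 28996 = 1364.461 T
T = 41492.5 / 1364.461 = 30.41 °C

T_f = 30.4 °C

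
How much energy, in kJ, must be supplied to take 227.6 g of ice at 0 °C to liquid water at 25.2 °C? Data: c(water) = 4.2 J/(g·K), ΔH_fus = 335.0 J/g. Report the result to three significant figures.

q1 (melt at 0 °C): 227.6 × 335.0 = 76246 J
q2 (heat water 0.0→25.2 °C): 227.6 × 4.2 × 25.2 = 24089 J
Total: 76246 + 24089 = 100335 J = 100 kJ

q = 100 kJ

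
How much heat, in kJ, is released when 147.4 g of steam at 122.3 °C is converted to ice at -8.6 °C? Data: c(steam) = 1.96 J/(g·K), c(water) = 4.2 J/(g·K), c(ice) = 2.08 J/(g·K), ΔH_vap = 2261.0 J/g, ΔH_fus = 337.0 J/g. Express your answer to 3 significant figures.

q1 (cool steam 122.3→100 °C): 147.4 × 1.96 × 22.3 = 6443 J
q2 (condense at 100 °C): 147.4 × 2261.0 = 333271 J
q3 (cool water 100→0 °C): 147.4 × 4.2 × 100.0 = 61908 J
q4 (freeze at 0 °C): 147.4 × 337.0 = 49674 J
q5 (cool ice 0→-8.6 °C): 147.4 × 2.08 × 8.6 = 2637 J
Total: 6443 + 333271 + 61908 + 49674 + 2637 = 453933 J = 454 kJ

q = 454 kJ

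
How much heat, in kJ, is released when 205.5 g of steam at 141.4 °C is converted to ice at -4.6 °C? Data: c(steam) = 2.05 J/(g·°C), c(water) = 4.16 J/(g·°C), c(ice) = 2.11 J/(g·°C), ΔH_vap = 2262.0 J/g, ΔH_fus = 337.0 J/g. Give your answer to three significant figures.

q = 639 kJ

q1 (cool steam 141.4→100 °C): 205.5 × 2.05 × 41.4 = 17441 J
q2 (condense at 100 °C): 205.5 × 2262.0 = 464841 J
q3 (cool water 100→0 °C): 205.5 × 4.16 × 100.0 = 85488 J
q4 (freeze at 0 °C): 205.5 × 337.0 = 69254 J
q5 (cool ice 0→-4.6 °C): 205.5 × 2.11 × 4.6 = 1995 J
Total: 17441 + 464841 + 85488 + 69254 + 1995 = 639019 J = 639 kJ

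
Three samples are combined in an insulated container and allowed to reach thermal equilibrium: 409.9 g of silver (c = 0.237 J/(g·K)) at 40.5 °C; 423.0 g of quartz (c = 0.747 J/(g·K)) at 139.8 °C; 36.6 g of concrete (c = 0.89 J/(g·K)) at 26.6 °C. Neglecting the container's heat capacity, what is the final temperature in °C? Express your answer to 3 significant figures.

T_f = 110 °C

Σ mᵢcᵢ(T − Tᵢ) = 0  ⇒  T = Σ mᵢcᵢTᵢ / Σ mᵢcᵢ
Σ mᵢcᵢ = 409.9×0.237 + 423.0×0.747 + 36.6×0.89 = 445.7013
Σ mᵢcᵢTᵢ = 97.1463×40.5 + 315.981×139.8 + 32.574×26.6 = 48975
T = 48975 / 445.7013 = 109.9 °C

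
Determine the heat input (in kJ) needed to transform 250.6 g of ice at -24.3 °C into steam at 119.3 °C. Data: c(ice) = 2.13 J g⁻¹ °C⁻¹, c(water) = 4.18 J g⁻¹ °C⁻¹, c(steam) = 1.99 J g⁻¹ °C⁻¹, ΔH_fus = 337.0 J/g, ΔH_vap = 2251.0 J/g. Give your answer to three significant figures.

q1 (heat ice -24.3→0.0 °C): 250.6 × 2.13 × 24.3 = 12971 J
q2 (melt at 0 °C): 250.6 × 337.0 = 84452 J
q3 (heat water 0.0→100.0 °C): 250.6 × 4.18 × 100.0 = 104751 J
q4 (vaporize at 100 °C): 250.6 × 2251.0 = 564101 J
q5 (heat steam 100.0→119.3 °C): 250.6 × 1.99 × 19.3 = 9625 J
Total: 12971 + 84452 + 104751 + 564101 + 9625 = 775900 J = 776 kJ

q = 776 kJ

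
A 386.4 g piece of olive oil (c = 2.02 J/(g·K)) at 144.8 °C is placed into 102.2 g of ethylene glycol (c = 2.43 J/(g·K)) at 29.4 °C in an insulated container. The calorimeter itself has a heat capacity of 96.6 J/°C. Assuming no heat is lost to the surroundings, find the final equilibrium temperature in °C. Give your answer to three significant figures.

Heat lost by olive oil = heat gained by ethylene glycol + calorimeter.
(386.4)(2.02)(144.8 − T) = [(102.2)(2.43) + 96.6](T − 29.4)
780.528 (144.8 − T) = 344.946 (T − 29.4)
113020 − 780.528 T = 344.946 T − 10141
123161 = 1125.474 T
T = 109.4 °C

T_f = 109 °C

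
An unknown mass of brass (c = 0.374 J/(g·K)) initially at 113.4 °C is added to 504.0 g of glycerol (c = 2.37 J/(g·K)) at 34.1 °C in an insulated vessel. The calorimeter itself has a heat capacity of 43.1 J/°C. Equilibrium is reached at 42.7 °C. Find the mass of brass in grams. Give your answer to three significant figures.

m = 403 g

q_gained = (504.0 × 2.37 + 43.1) × (42.7 − 34.1) = 10643 J
q_lost = m × 0.374 × (113.4 − 42.7) = 26.4418 m
m = 10643 / 26.4418 = 403 g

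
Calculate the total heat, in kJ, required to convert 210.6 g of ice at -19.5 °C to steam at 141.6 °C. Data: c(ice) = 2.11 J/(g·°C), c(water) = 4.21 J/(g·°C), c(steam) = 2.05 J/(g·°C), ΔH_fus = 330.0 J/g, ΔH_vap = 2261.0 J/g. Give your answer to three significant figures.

q = 661 kJ

q1 (heat ice -19.5→0.0 °C): 210.6 × 2.11 × 19.5 = 8665 J
q2 (melt at 0 °C): 210.6 × 330.0 = 69498 J
q3 (heat water 0.0→100.0 °C): 210.6 × 4.21 × 100.0 = 88663 J
q4 (vaporize at 100 °C): 210.6 × 2261.0 = 476167 J
q5 (heat steam 100.0→141.6 °C): 210.6 × 2.05 × 41.6 = 17960 J
Total: 8665 + 69498 + 88663 + 476167 + 17960 = 660953 J = 661 kJ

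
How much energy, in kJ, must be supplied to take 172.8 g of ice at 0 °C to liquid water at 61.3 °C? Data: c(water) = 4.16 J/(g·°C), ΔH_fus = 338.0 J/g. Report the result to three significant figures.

q = 102 kJ

q1 (melt at 0 °C): 172.8 × 338.0 = 58406 J
q2 (heat water 0.0→61.3 °C): 172.8 × 4.16 × 61.3 = 44065 J
Total: 58406 + 44065 = 102471 J = 102 kJ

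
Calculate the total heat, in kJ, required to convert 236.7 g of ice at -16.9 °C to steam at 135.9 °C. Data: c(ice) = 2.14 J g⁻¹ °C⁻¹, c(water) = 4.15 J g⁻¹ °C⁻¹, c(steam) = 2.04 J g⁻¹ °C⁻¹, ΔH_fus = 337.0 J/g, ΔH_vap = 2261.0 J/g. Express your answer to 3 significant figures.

q = 739 kJ

q1 (heat ice -16.9→0.0 °C): 236.7 × 2.14 × 16.9 = 8560 J
q2 (melt at 0 °C): 236.7 × 337.0 = 79768 J
q3 (heat water 0.0→100.0 °C): 236.7 × 4.15 × 100.0 = 98231 J
q4 (vaporize at 100 °C): 236.7 × 2261.0 = 535179 J
q5 (heat steam 100.0→135.9 °C): 236.7 × 2.04 × 35.9 = 17335 J
Total: 8560 + 79768 + 98231 + 535179 + 17335 = 739073 J = 739 kJ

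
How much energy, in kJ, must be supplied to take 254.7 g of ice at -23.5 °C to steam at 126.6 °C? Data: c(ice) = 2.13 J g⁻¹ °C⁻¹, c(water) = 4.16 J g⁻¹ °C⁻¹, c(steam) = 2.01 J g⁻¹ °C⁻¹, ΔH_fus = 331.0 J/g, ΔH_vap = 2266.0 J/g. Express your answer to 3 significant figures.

q = 794 kJ

q1 (heat ice -23.5→0.0 °C): 254.7 × 2.13 × 23.5 = 12749 J
q2 (melt at 0 °C): 254.7 × 331.0 = 84306 J
q3 (heat water 0.0→100.0 °C): 254.7 × 4.16 × 100.0 = 105955 J
q4 (vaporize at 100 °C): 254.7 × 2266.0 = 577150 J
q5 (heat steam 100.0→126.6 °C): 254.7 × 2.01 × 26.6 = 13618 J
Total: 12749 + 84306 + 105955 + 577150 + 13618 = 793778 J = 794 kJ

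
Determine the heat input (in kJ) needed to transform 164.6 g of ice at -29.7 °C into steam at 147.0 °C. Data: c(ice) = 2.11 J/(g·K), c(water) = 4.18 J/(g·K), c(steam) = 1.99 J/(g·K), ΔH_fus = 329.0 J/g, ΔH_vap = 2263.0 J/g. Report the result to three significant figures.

q1 (heat ice -29.7→0.0 °C): 164.6 × 2.11 × 29.7 = 10315 J
q2 (melt at 0 °C): 164.6 × 329.0 = 54153 J
q3 (heat water 0.0→100.0 °C): 164.6 × 4.18 × 100.0 = 68803 J
q4 (vaporize at 100 °C): 164.6 × 2263.0 = 372490 J
q5 (heat steam 100.0→147.0 °C): 164.6 × 1.99 × 47.0 = 15395 J
Total: 10315 + 54153 + 68803 + 372490 + 15395 = 521156 J = 521 kJ

q = 521 kJ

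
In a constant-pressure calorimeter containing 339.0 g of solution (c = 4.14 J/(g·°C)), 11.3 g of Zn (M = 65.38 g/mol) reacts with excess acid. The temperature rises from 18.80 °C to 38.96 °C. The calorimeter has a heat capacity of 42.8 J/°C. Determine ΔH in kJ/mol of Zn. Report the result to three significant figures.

|ΔT| = |38.96 − 18.80| = 20.16 °C
|q_surr| = (339.0 × 4.14 + 42.8) × 20.16 = 1446.26 × 20.16 = 29160 J
n(Zn) = 11.3 / 65.38 = 0.1728 mol
Temperature rose, so q_rxn = −|q_surr| = -29.16 kJ
ΔH = q_rxn / n = -168.8 kJ/mol

ΔH = -169 kJ/mol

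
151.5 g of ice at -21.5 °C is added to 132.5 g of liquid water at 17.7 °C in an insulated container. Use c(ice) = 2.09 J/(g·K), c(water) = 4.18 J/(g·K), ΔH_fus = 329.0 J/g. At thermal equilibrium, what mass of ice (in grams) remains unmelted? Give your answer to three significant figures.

m_ice remaining = 142 g

Heat to warm all ice to 0 °C: 151.5×2.09×21.5 = 6807.7 J
Heat released by water cooling to 0 °C: 132.5×4.18×17.7 = 9803.1 J
9803.1 J < 6807.7 + 151.5×329.0 = 56651.2 J, so not all ice melts; final T = 0 °C.
Heat left for melting: 9803.1 − 6807.7 = 2995.4 J
Mass melted = 2995.4 / 329.0 = 9.105 g
Ice remaining = 151.5 − 9.105 = 142.395 g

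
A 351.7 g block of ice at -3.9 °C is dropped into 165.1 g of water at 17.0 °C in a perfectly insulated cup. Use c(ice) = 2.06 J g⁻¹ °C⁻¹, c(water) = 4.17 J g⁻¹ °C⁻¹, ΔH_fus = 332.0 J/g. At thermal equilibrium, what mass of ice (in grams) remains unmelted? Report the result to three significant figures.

Heat to warm all ice to 0 °C: 351.7×2.06×3.9 = 2825.6 J
Heat released by water cooling to 0 °C: 165.1×4.17×17.0 = 11704 J
11704 J < 2825.6 + 351.7×332.0 = 119590.0 J, so not all ice melts; final T = 0 °C.
Heat left for melting: 11704 − 2825.6 = 8878.4 J
Mass melted = 8878.4 / 332.0 = 26.74 g
Ice remaining = 351.7 − 26.74 = 324.96 g

m_ice remaining = 325 g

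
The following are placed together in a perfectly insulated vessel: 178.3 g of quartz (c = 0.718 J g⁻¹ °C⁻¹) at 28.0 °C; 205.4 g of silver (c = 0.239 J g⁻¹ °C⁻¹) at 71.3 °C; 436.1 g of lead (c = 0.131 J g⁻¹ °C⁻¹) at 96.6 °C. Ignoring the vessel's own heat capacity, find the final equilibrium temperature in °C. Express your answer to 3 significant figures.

T_f = 53.8 °C

Σ mᵢcᵢ(T − Tᵢ) = 0  ⇒  T = Σ mᵢcᵢTᵢ / Σ mᵢcᵢ
Σ mᵢcᵢ = 178.3×0.718 + 205.4×0.239 + 436.1×0.131 = 234.2391
Σ mᵢcᵢTᵢ = 128.0194×28.0 + 49.0906×71.3 + 57.1291×96.6 = 12603
T = 12603 / 234.2391 = 53.80 °C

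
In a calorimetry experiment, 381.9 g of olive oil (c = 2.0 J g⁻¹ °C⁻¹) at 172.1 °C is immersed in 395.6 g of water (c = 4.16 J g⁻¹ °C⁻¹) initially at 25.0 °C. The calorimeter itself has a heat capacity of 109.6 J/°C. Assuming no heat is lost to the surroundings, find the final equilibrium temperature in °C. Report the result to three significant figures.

T_f = 69.6 °C

Heat lost by olive oil = heat gained by water + calorimeter.
(381.9)(2.0)(172.1 − T) = [(395.6)(4.16) + 109.6](T − 25.0)
763.8 (172.1 − T) = 1755.296 (T − 25.0)
131450 − 763.8 T = 1755.296 T − 43882
175332 = 2519.096 T
T = 69.60 °C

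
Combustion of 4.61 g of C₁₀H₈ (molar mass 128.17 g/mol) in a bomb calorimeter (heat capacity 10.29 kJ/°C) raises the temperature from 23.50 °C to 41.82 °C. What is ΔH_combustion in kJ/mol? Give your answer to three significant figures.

ΔT = 41.82 − 23.50 = 18.32 °C
q_cal = C_cal × ΔT = 10.29 × 18.32 = 188.5128 kJ
n = 4.61 / 128.17 = 0.03597 mol
q_rxn = −q_cal = -188.5128 kJ
ΔH = -188.5128 / 0.03597 = -5241 kJ/mol

ΔH = -5240 kJ/mol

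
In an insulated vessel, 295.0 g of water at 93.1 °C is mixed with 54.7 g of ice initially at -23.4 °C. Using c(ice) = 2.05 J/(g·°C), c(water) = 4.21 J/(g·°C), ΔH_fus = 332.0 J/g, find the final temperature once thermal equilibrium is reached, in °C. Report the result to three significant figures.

T_f = 64.4 °C

Heat to bring ice to 0 °C and melt it: q₁ = 54.7×2.05×23.4 + 54.7×332.0 = 20784 J
Heat the water can supply cooling to 0 °C: 295.0×4.21×93.1 = 115626 J > q₁, so all ice melts.
Energy balance: 295.0×4.21×(93.1 − T) = 20784 + 54.7×4.21×(T − 0)
1241.95(93.1 − T) = 20784 + 230.287 T
115626 − 20784 = 1472.237 T
T = 94842 / 1472.237 = 64.42 °C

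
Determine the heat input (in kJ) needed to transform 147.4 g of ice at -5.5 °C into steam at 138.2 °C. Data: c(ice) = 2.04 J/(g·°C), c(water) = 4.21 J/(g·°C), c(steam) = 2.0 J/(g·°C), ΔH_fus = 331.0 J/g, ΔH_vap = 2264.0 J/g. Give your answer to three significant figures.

q = 457 kJ

q1 (heat ice -5.5→0.0 °C): 147.4 × 2.04 × 5.5 = 1654 J
q2 (melt at 0 °C): 147.4 × 331.0 = 48789 J
q3 (heat water 0.0→100.0 °C): 147.4 × 4.21 × 100.0 = 62055 J
q4 (vaporize at 100 °C): 147.4 × 2264.0 = 333714 J
q5 (heat steam 100.0→138.2 °C): 147.4 × 2.0 × 38.2 = 11261 J
Total: 1654 + 48789 + 62055 + 333714 + 11261 = 457473 J = 457 kJ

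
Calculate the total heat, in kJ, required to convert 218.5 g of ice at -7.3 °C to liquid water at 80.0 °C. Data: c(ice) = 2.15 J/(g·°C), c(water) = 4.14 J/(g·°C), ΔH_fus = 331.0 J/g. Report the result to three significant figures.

q1 (heat ice -7.3→0.0 °C): 218.5 × 2.15 × 7.3 = 3429 J
q2 (melt at 0 °C): 218.5 × 331.0 = 72324 J
q3 (heat water 0.0→80.0 °C): 218.5 × 4.14 × 80.0 = 72367 J
Total: 3429 + 72324 + 72367 = 148120 J = 148 kJ

q = 148 kJ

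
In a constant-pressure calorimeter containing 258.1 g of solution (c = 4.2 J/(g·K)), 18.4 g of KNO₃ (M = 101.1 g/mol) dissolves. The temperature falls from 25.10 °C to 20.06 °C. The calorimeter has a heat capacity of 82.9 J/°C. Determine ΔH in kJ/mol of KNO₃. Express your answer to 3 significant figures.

ΔH = 32.3 kJ/mol

|ΔT| = |20.06 − 25.10| = 5.04 °C
|q_surr| = (258.1 × 4.2 + 82.9) × 5.04 = 1166.92 × 5.04 = 5881 J
n(KNO₃) = 18.4 / 101.1 = 0.1820 mol
Temperature fell, so q_rxn = +|q_surr| = 5.881 kJ
ΔH = q_rxn / n = 32.31 kJ/mol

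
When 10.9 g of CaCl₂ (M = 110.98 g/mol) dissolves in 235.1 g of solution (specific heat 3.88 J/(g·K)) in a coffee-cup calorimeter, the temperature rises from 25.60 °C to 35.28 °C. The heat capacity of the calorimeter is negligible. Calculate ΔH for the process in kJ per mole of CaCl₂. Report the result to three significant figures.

|ΔT| = |35.28 − 25.60| = 9.68 °C
|q_surr| = (235.1 × 3.88) × 9.68 = 912.188 × 9.68 = 8830 J
n(CaCl₂) = 10.9 / 110.98 = 0.09822 mol
Temperature rose, so q_rxn = −|q_surr| = -8.830 kJ
ΔH = q_rxn / n = -89.90 kJ/mol

ΔH = -89.9 kJ/mol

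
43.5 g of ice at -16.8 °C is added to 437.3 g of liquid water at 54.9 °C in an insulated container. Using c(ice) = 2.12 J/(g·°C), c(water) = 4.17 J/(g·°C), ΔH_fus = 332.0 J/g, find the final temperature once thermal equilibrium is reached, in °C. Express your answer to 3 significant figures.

Heat to bring ice to 0 °C and melt it: q₁ = 43.5×2.12×16.8 + 43.5×332.0 = 15991 J
Heat the water can supply cooling to 0 °C: 437.3×4.17×54.9 = 100112 J > q₁, so all ice melts.
Energy balance: 437.3×4.17×(54.9 − T) = 15991 + 43.5×4.17×(T − 0)
1823.541(54.9 − T) = 15991 + 181.395 T
100112 − 15991 = 2004.936 T
T = 84121 / 2004.936 = 41.96 °C

T_f = 42.0 °C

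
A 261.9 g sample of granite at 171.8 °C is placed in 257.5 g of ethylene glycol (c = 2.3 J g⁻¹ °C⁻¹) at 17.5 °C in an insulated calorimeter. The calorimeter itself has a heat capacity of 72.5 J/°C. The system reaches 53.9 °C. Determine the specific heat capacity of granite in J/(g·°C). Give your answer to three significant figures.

q_gained = (257.5 × 2.3 + 72.5) × (53.9 − 17.5) = 24200 J
q_lost = 261.9 × c × (171.8 − 53.9) = 30878.01 c
Set equal: c = 24200 / 30878.01 = 0.784 J/(g·°C)

c = 0.784 J/(g·°C)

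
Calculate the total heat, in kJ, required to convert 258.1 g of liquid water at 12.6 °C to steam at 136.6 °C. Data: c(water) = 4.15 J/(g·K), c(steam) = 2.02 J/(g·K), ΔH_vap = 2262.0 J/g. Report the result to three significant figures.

q1 (heat water 12.6→100.0 °C): 258.1 × 4.15 × 87.4 = 93615 J
q2 (vaporize at 100 °C): 258.1 × 2262.0 = 583822 J
q3 (heat steam 100.0→136.6 °C): 258.1 × 2.02 × 36.6 = 19082 J
Total: 93615 + 583822 + 19082 = 696519 J = 697 kJ

q = 697 kJ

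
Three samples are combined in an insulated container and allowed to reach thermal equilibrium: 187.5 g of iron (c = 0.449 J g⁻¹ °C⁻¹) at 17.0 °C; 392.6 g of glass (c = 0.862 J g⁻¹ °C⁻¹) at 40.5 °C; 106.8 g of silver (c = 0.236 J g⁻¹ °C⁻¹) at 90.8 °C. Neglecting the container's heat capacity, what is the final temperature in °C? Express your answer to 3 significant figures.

Σ mᵢcᵢ(T − Tᵢ) = 0  ⇒  T = Σ mᵢcᵢTᵢ / Σ mᵢcᵢ
Σ mᵢcᵢ = 187.5×0.449 + 392.6×0.862 + 106.8×0.236 = 447.8135
Σ mᵢcᵢTᵢ = 84.1875×17.0 + 338.4212×40.5 + 25.2048×90.8 = 17426
T = 17426 / 447.8135 = 38.91 °C

T_f = 38.9 °C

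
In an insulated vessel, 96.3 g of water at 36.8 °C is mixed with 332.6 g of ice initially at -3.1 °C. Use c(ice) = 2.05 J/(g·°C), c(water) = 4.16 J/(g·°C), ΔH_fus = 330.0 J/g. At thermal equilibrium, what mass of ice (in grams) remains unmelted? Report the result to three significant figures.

m_ice remaining = 294 g

Heat to warm all ice to 0 °C: 332.6×2.05×3.1 = 2113.7 J
Heat released by water cooling to 0 °C: 96.3×4.16×36.8 = 14742 J
14742 J < 2113.7 + 332.6×330.0 = 111871.7 J, so not all ice melts; final T = 0 °C.
Heat left for melting: 14742 − 2113.7 = 12628.3 J
Mass melted = 12628.3 / 330.0 = 38.27 g
Ice remaining = 332.6 − 38.27 = 294.33 g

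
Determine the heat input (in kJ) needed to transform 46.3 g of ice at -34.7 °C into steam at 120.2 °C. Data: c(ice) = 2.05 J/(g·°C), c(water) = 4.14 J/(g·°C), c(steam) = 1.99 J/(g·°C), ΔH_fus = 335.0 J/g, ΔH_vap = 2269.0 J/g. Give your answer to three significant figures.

q1 (heat ice -34.7→0.0 °C): 46.3 × 2.05 × 34.7 = 3294 J
q2 (melt at 0 °C): 46.3 × 335.0 = 15511 J
q3 (heat water 0.0→100.0 °C): 46.3 × 4.14 × 100.0 = 19168 J
q4 (vaporize at 100 °C): 46.3 × 2269.0 = 105055 J
q5 (heat steam 100.0→120.2 °C): 46.3 × 1.99 × 20.2 = 1861 J
Total: 3294 + 15511 + 19168 + 105055 + 1861 = 144889 J = 145 kJ

q = 145 kJ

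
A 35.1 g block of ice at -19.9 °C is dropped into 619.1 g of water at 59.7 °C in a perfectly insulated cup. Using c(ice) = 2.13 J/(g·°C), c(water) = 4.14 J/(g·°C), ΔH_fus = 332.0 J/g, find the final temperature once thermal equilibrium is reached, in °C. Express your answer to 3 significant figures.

T_f = 51.6 °C

Heat to bring ice to 0 °C and melt it: q₁ = 35.1×2.13×19.9 + 35.1×332.0 = 13141 J
Heat the water can supply cooling to 0 °C: 619.1×4.14×59.7 = 153016 J > q₁, so all ice melts.
Energy balance: 619.1×4.14×(59.7 − T) = 13141 + 35.1×4.14×(T − 0)
2563.074(59.7 − T) = 13141 + 145.314 T
153016 − 13141 = 2708.388 T
T = 139875 / 2708.388 = 51.645 °C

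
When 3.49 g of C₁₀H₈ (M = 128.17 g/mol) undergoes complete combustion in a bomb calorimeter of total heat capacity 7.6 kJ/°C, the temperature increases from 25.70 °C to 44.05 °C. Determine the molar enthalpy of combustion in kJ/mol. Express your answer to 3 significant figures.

ΔT = 44.05 − 25.70 = 18.35 °C
q_cal = C_cal × ΔT = 7.6 × 18.35 = 139.46 kJ
n = 3.49 / 128.17 = 0.02723 mol
q_rxn = −q_cal = -139.46 kJ
ΔH = -139.46 / 0.02723 = -5122 kJ/mol

ΔH = -5120 kJ/mol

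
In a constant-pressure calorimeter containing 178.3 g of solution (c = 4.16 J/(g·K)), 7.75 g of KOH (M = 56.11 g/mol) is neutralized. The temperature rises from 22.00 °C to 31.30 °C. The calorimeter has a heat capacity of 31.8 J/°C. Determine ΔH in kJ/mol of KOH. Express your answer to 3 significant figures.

|ΔT| = |31.30 − 22.00| = 9.30 °C
|q_surr| = (178.3 × 4.16 + 31.8) × 9.30 = 773.528 × 9.30 = 7194 J
n(KOH) = 7.75 / 56.11 = 0.1381 mol
Temperature rose, so q_rxn = −|q_surr| = -7.194 kJ
ΔH = q_rxn / n = -52.09 kJ/mol

ΔH = -52.1 kJ/mol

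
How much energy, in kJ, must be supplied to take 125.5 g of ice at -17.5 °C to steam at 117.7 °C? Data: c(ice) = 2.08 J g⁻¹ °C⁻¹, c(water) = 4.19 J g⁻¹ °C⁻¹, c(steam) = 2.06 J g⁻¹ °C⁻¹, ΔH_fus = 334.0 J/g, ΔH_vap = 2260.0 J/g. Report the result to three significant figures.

q = 387 kJ

q1 (heat ice -17.5→0.0 °C): 125.5 × 2.08 × 17.5 = 4568 J
q2 (melt at 0 °C): 125.5 × 334.0 = 41917 J
q3 (heat water 0.0→100.0 °C): 125.5 × 4.19 × 100.0 = 52585 J
q4 (vaporize at 100 °C): 125.5 × 2260.0 = 283630 J
q5 (heat steam 100.0→117.7 °C): 125.5 × 2.06 × 17.7 = 4576 J
Total: 4568 + 41917 + 52585 + 283630 + 4576 = 387276 J = 387 kJ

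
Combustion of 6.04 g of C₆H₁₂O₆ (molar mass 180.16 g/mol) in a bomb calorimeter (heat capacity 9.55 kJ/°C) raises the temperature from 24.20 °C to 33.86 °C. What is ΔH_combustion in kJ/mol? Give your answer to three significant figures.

ΔH = -2750 kJ/mol

ΔT = 33.86 − 24.20 = 9.66 °C
q_cal = C_cal × ΔT = 9.55 × 9.66 = 92.253 kJ
n = 6.04 / 180.16 = 0.03353 mol
q_rxn = −q_cal = -92.253 kJ
ΔH = -92.253 / 0.03353 = -2751 kJ/mol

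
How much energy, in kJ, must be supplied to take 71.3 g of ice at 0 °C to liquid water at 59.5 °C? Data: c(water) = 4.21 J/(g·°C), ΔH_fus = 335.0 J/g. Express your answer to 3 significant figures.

q = 41.7 kJ

q1 (melt at 0 °C): 71.3 × 335.0 = 23886 J
q2 (heat water 0.0→59.5 °C): 71.3 × 4.21 × 59.5 = 17860 J
Total: 23886 + 17860 = 41746 J = 41.7 kJ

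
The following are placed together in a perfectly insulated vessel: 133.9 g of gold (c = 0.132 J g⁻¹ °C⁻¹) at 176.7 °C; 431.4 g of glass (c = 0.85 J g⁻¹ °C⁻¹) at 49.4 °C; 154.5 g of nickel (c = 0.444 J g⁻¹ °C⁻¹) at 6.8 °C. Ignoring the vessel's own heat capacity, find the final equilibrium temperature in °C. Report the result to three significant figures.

Σ mᵢcᵢ(T − Tᵢ) = 0  ⇒  T = Σ mᵢcᵢTᵢ / Σ mᵢcᵢ
Σ mᵢcᵢ = 133.9×0.132 + 431.4×0.85 + 154.5×0.444 = 452.9628
Σ mᵢcᵢTᵢ = 17.6748×176.7 + 366.69×49.4 + 68.598×6.8 = 21704
T = 21704 / 452.9628 = 47.92 °C

T_f = 47.9 °C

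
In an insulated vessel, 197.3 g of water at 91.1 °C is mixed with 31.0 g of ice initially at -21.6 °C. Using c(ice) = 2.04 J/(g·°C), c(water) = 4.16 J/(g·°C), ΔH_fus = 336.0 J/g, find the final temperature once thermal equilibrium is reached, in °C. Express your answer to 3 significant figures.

Heat to bring ice to 0 °C and melt it: q₁ = 31.0×2.04×21.6 + 31.0×336.0 = 11782 J
Heat the water can supply cooling to 0 °C: 197.3×4.16×91.1 = 74772.0 J > q₁, so all ice melts.
Energy balance: 197.3×4.16×(91.1 − T) = 11782 + 31.0×4.16×(T − 0)
820.768(91.1 − T) = 11782 + 128.96 T
74772.0 − 11782 = 949.728 T
T = 62990.0 / 949.728 = 66.32 °C

T_f = 66.3 °C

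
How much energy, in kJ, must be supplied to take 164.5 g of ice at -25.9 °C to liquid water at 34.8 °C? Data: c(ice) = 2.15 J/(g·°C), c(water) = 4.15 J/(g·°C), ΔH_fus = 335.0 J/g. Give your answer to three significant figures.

q = 88.0 kJ

q1 (heat ice -25.9→0.0 °C): 164.5 × 2.15 × 25.9 = 9160 J
q2 (melt at 0 °C): 164.5 × 335.0 = 55108 J
q3 (heat water 0.0→34.8 °C): 164.5 × 4.15 × 34.8 = 23757 J
Total: 9160 + 55108 + 23757 = 88025 J = 88.0 kJ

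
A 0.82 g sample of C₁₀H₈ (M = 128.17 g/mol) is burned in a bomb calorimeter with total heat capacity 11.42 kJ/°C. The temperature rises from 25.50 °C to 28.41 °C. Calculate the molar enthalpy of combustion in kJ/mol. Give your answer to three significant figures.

ΔH = -5190 kJ/mol

ΔT = 28.41 − 25.50 = 2.91 °C
q_cal = C_cal × ΔT = 11.42 × 2.91 = 33.2322 kJ
n = 0.82 / 128.17 = 0.006398 mol
q_rxn = −q_cal = -33.2322 kJ
ΔH = -33.2322 / 0.006398 = -5194 kJ/mol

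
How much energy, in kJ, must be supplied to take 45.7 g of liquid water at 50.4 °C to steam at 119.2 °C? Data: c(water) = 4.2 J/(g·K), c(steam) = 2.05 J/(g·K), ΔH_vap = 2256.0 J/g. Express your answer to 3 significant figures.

q1 (heat water 50.4→100.0 °C): 45.7 × 4.2 × 49.6 = 9520 J
q2 (vaporize at 100 °C): 45.7 × 2256.0 = 103099 J
q3 (heat steam 100.0→119.2 °C): 45.7 × 2.05 × 19.2 = 1799 J
Total: 9520 + 103099 + 1799 = 114418 J = 114 kJ

q = 114 kJ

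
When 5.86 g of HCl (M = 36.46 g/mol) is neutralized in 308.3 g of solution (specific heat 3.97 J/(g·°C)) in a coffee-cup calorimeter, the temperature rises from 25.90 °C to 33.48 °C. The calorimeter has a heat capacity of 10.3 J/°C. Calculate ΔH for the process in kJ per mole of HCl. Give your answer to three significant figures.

ΔH = -58.2 kJ/mol

|ΔT| = |33.48 − 25.90| = 7.58 °C
|q_surr| = (308.3 × 3.97 + 10.3) × 7.58 = 1234.251 × 7.58 = 9356 J
n(HCl) = 5.86 / 36.46 = 0.1607 mol
Temperature rose, so q_rxn = −|q_surr| = -9.356 kJ
ΔH = q_rxn / n = -58.22 kJ/mol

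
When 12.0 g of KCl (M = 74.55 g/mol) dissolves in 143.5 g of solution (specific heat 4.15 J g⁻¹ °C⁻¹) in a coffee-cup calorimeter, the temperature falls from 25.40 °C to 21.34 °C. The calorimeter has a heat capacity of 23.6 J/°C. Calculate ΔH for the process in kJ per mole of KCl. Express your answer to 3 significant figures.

|ΔT| = |21.34 − 25.40| = 4.06 °C
|q_surr| = (143.5 × 4.15 + 23.6) × 4.06 = 619.125 × 4.06 = 2514 J
n(KCl) = 12.0 / 74.55 = 0.1610 mol
Temperature fell, so q_rxn = +|q_surr| = 2.514 kJ
ΔH = q_rxn / n = 15.61 kJ/mol

ΔH = 15.6 kJ/mol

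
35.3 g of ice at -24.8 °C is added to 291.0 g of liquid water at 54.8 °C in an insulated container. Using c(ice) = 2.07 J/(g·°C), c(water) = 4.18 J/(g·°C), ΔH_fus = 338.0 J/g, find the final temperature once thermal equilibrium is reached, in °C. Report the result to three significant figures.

T_f = 38.8 °C

Heat to bring ice to 0 °C and melt it: q₁ = 35.3×2.07×24.8 + 35.3×338.0 = 13744 J
Heat the water can supply cooling to 0 °C: 291.0×4.18×54.8 = 66657.6 J > q₁, so all ice melts.
Energy balance: 291.0×4.18×(54.8 − T) = 13744 + 35.3×4.18×(T − 0)
1216.38(54.8 − T) = 13744 + 147.554 T
66657.6 − 13744 = 1363.934 T
T = 52913.6 / 1363.934 = 38.79 °C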